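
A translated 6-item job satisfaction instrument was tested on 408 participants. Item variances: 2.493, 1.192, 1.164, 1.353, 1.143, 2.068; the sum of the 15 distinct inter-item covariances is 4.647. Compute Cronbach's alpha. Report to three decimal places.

Cronbach's alpha = 0.596

ΣVar(i) = 2.493 + 1.192 + 1.164 + 1.353 + 1.143 + 2.068 = 9.413
Sum of distinct covariances = 4.647
total variance = ΣVar(i) + 2·Σcov = 9.413 + 2 × 4.647 = 18.707
α = (6/5)·(1 − 9.413/18.707) = 0.596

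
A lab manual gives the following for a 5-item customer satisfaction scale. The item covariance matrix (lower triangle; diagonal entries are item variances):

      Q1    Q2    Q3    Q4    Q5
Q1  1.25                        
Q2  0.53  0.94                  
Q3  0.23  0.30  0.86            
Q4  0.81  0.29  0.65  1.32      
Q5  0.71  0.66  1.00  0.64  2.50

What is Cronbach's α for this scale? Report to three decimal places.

α = 0.786

Σσ²ᵢ = 1.25 + 0.94 + 0.86 + 1.32 + 2.50 = 6.87
Sum of the distinct covariances = 5.82
σ²_total = 6.87 + 2 × 5.82 = 18.51
α = (k/(k−1))·(1 − Σσ²ᵢ/σ²_total) = (5/4)·(1 − 6.87/18.51) = 0.786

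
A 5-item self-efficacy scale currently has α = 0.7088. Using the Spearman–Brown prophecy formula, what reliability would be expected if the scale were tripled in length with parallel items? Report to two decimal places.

predicted reliability = 0.88

Length factor m = 3
α' = m·α / (1 + (m−1)·α)
   = 3 × 0.7088 / (1 + (3 − 1) × 0.7088)
   = 2.1264 / 2.4176 = 0.88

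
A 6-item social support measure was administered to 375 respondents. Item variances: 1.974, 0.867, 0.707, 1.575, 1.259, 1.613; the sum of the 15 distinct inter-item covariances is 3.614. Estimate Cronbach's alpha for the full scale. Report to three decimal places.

ΣVar(i) = 1.974 + 0.867 + 0.707 + 1.575 + 1.259 + 1.613 = 7.995
Sum of distinct covariances = 3.614
Var(T) = ΣVar(i) + 2·Σcov = 7.995 + 2 × 3.614 = 15.223
α = (6/5)·(1 − 7.995/15.223) = 0.570

Cronbach's alpha = 0.570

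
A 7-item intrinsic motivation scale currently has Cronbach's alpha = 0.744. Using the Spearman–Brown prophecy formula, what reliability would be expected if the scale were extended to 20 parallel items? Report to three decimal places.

predicted reliability = 0.893

Length factor m = 20/7 = 2.8571
α' = m·α / (1 + (m−1)·α)
   = 20/7 × 0.744 / (1 + (20/7 − 1) × 0.744)
   = 2.1257 / 2.3817 = 0.893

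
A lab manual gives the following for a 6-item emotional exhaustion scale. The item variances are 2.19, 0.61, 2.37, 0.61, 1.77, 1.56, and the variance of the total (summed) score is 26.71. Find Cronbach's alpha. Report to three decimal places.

α = 0.791

ΣVar(i) = 2.19 + 0.61 + 2.37 + 0.61 + 1.77 + 1.56 = 9.11
α = (k/(k−1))·(1 − ΣVar(i)/Var(T)) = (6/5)·(1 − 9.11/26.71) = 0.791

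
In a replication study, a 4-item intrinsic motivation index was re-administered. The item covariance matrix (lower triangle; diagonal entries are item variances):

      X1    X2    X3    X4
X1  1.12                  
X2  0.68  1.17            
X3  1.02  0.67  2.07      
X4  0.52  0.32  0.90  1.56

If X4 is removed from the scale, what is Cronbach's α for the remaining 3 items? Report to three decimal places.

Cronbach's α = 0.781

Remaining items: X1, X2, X3 (k = 3).
sum of item variances = 1.12 + 1.17 + 2.07 = 4.36
σ²_T = 4.36 + 2 × 2.37 = 9.10
α (item deleted) = (3/2)·(1 − 4.36/9.10) = 0.781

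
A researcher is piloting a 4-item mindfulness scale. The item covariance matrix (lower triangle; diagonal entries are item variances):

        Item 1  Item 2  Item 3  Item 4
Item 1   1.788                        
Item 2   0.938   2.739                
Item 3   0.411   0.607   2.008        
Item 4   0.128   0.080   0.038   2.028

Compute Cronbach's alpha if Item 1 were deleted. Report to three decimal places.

Cronbach's alpha = 0.264

Remaining items: Item 2, Item 3, Item 4 (k = 3).
sum of item variances = 2.739 + 2.008 + 2.028 = 6.775
total variance = 6.775 + 2 × 0.725 = 8.225
α (item deleted) = (3/2)·(1 − 6.775/8.225) = 0.264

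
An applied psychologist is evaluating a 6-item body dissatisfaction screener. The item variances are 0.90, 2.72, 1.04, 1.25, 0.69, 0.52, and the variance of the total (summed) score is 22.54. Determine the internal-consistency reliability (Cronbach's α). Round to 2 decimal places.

Σσᵢ² = 0.90 + 2.72 + 1.04 + 1.25 + 0.69 + 0.52 = 7.12
α = (k/(k−1))·(1 − Σσᵢ²/σ²_total) = (6/5)·(1 − 7.12/22.54) = 0.82

Cronbach's α = 0.82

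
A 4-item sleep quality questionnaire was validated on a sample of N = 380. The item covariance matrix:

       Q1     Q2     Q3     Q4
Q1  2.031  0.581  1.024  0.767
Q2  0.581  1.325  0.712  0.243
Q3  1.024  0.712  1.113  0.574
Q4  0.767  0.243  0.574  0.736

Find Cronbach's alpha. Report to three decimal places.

Cronbach's alpha = 0.800

ΣVar(i) = 2.031 + 1.325 + 1.113 + 0.736 = 5.205
Sum of the distinct covariances = 3.901
total variance = 5.205 + 2 × 3.901 = 13.007
α = (k/(k−1))·(1 − ΣVar(i)/total variance) = (4/3)·(1 − 5.205/13.007) = 0.800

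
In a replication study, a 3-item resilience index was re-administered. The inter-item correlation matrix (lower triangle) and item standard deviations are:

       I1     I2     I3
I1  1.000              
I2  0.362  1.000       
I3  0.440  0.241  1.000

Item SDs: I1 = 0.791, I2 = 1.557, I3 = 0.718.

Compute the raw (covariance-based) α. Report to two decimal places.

Σσ²ᵢ = 0.791² + 1.557² + 0.718² = 3.5655
Covariances σ_ij = r_ij · s_i · s_j:
  σ(I1,I2) = 0.362 × 0.791 × 1.557 = 0.4458
  σ(I1,I3) = 0.440 × 0.791 × 0.718 = 0.2499
  σ(I2,I3) = 0.241 × 1.557 × 0.718 = 0.2694
σ²_T = Σσ²ᵢ + 2·Σσ_ij = 3.5655 + 2 × 0.9651 = 5.4957
α = (3/2)·(1 − 3.5655/5.4957) = 0.53

α = 0.53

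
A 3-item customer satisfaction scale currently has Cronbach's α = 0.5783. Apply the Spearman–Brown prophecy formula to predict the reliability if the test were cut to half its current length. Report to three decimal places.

predicted reliability = 0.407

Length factor m = 1/2
α' = m·α / (1 − (1−m)·α)
   = 1/2 × 0.5783 / (1 − (1 − 1/2) × 0.5783)
   = 0.2892 / 0.7108 = 0.407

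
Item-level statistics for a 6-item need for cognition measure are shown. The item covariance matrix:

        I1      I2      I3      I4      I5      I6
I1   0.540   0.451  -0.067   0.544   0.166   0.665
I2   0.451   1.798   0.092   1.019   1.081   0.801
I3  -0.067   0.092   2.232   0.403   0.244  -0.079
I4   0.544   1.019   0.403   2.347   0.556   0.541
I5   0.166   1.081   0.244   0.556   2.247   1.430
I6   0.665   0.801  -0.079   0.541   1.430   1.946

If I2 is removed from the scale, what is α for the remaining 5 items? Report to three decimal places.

α = 0.608

Remaining items: I1, I3, I4, I5, I6 (k = 5).
sum of item variances = 0.540 + 2.232 + 2.347 + 2.247 + 1.946 = 9.312
σ²_T = 9.312 + 2 × 4.403 = 18.118
α (item deleted) = (5/4)·(1 − 9.312/18.118) = 0.608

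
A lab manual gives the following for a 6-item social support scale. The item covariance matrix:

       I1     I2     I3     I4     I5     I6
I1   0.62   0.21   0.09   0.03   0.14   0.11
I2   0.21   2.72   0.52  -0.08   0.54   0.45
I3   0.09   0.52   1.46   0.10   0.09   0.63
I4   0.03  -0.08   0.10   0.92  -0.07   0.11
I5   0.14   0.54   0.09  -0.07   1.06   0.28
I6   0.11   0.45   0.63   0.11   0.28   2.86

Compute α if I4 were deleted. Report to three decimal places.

α = 0.515

Remaining items: I1, I2, I3, I5, I6 (k = 5).
ΣVar(i) = 0.62 + 2.72 + 1.46 + 1.06 + 2.86 = 8.72
Var(T) = 8.72 + 2 × 3.06 = 14.84
α (item deleted) = (5/4)·(1 − 8.72/14.84) = 0.515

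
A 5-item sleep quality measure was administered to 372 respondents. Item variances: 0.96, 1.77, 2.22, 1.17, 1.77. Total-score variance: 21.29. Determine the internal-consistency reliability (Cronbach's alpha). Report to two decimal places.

Σσᵢ² = 0.96 + 1.77 + 2.22 + 1.17 + 1.77 = 7.89
α = (k/(k−1))·(1 − Σσᵢ²/σ²_T) = (5/4)·(1 − 7.89/21.29) = 0.79

Cronbach's alpha = 0.79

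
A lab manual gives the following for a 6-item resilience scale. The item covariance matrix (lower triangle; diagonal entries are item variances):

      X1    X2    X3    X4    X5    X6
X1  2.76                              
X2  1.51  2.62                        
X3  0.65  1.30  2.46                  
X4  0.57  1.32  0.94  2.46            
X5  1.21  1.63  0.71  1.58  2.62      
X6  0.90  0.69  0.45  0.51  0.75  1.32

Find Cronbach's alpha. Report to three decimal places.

Σσᵢ² = 2.76 + 2.62 + 2.46 + 2.46 + 2.62 + 1.32 = 14.24
Sum of the distinct covariances = 14.72
σ²_T = 14.24 + 2 × 14.72 = 43.68
α = (k/(k−1))·(1 − Σσᵢ²/σ²_T) = (6/5)·(1 − 14.24/43.68) = 0.809

Cronbach's alpha = 0.809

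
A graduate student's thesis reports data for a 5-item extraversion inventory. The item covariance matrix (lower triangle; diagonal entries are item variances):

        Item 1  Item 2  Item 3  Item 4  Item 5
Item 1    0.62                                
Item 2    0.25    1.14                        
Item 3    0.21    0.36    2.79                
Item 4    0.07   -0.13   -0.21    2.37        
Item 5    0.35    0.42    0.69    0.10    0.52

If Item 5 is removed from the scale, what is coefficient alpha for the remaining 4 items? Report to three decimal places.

α = 0.183

Remaining items: Item 1, Item 2, Item 3, Item 4 (k = 4).
sum of item variances = 0.62 + 1.14 + 2.79 + 2.37 = 6.92
Var(T) = 6.92 + 2 × 0.55 = 8.02
α (item deleted) = (4/3)·(1 − 6.92/8.02) = 0.183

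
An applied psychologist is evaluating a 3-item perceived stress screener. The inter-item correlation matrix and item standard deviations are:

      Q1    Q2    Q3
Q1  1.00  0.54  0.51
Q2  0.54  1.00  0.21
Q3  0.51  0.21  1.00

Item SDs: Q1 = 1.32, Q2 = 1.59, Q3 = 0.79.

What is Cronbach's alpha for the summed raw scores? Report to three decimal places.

Σσ²ᵢ = 1.32² + 1.59² + 0.79² = 4.8946
Covariances σ_ij = r_ij · s_i · s_j:
  σ(Q1,Q2) = 0.54 × 1.32 × 1.59 = 1.1334
  σ(Q1,Q3) = 0.51 × 1.32 × 0.79 = 0.5318
  σ(Q2,Q3) = 0.21 × 1.59 × 0.79 = 0.2638
σ²_T = Σσ²ᵢ + 2·Σσ_ij = 4.8946 + 2 × 1.9290 = 8.7526
α = (3/2)·(1 − 4.8946/8.7526) = 0.661

Cronbach's alpha = 0.661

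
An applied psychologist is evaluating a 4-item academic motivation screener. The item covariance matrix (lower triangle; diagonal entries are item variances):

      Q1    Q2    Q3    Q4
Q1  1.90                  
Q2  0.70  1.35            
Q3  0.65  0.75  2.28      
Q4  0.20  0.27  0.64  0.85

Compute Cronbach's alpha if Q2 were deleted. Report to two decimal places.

Cronbach's alpha = 0.56

Remaining items: Q1, Q3, Q4 (k = 3).
sum of item variances = 1.90 + 2.28 + 0.85 = 5.03
σ²_T = 5.03 + 2 × 1.49 = 8.01
α (item deleted) = (3/2)·(1 − 5.03/8.01) = 0.56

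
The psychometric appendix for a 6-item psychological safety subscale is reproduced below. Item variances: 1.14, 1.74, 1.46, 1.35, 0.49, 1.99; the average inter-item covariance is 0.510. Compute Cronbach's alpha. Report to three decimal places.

sum of item variances = 1.14 + 1.74 + 1.46 + 1.35 + 0.49 + 1.99 = 8.17
Sum of the 15 distinct covariances = 15 × 0.510 = 7.650
total variance = sum of item variances + 2·Σcov = 8.17 + 2 × 7.650 = 23.470
α = (6/5)·(1 − 8.17/23.470) = 0.782

α = 0.782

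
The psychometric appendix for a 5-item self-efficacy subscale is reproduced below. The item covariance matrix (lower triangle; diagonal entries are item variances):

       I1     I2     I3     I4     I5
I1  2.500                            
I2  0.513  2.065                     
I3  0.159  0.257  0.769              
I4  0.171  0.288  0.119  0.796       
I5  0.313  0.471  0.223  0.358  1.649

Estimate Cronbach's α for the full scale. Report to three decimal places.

Cronbach's α = 0.531

sum of item variances = 2.500 + 2.065 + 0.769 + 0.796 + 1.649 = 7.779
Sum of the distinct covariances = 2.872
total variance = 7.779 + 2 × 2.872 = 13.523
α = (k/(k−1))·(1 − sum of item variances/total variance) = (5/4)·(1 − 7.779/13.523) = 0.531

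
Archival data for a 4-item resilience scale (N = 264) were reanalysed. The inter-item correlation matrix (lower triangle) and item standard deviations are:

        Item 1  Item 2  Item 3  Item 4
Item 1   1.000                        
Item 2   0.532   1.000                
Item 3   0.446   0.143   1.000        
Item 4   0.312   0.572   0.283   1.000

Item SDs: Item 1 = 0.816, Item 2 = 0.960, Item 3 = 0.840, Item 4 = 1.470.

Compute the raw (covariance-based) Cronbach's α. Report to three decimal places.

Σσ²ᵢ = 0.816² + 0.960² + 0.840² + 1.470² = 4.4540
Covariances σ_ij = r_ij · s_i · s_j:
  σ(Item 1,Item 2) = 0.532 × 0.816 × 0.960 = 0.4167
  σ(Item 1,Item 3) = 0.446 × 0.816 × 0.840 = 0.3057
  σ(Item 1,Item 4) = 0.312 × 0.816 × 1.470 = 0.3743
  σ(Item 2,Item 3) = 0.143 × 0.960 × 0.840 = 0.1153
  σ(Item 2,Item 4) = 0.572 × 0.960 × 1.470 = 0.8072
  σ(Item 3,Item 4) = 0.283 × 0.840 × 1.470 = 0.3494
σ²_T = Σσ²ᵢ + 2·Σσ_ij = 4.4540 + 2 × 2.3686 = 9.1912
α = (4/3)·(1 − 4.4540/9.1912) = 0.687

Cronbach's α = 0.687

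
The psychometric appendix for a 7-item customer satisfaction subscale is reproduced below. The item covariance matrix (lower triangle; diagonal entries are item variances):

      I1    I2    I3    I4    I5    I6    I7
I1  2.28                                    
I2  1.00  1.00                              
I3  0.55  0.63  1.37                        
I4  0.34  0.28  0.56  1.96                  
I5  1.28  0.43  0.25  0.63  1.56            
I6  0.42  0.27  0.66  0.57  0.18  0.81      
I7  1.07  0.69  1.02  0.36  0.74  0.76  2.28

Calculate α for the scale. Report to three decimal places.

α = 0.808

Σσ²ᵢ = 2.28 + 1.00 + 1.37 + 1.96 + 1.56 + 0.81 + 2.28 = 11.26
Σ_{i<j} σ_ij = 12.69
Var(T) = 11.26 + 2 × 12.69 = 36.64
α = (k/(k−1))·(1 − Σσ²ᵢ/Var(T)) = (7/6)·(1 − 11.26/36.64) = 0.808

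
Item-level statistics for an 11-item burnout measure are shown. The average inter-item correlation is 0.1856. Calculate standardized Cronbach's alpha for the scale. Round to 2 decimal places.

Standardized α = k·r̄ / (1 + (k−1)·r̄) = 11 × 0.1856 / (1 + 10 × 0.1856)
  = 2.0416 / 2.8560 = 0.71

α = 0.71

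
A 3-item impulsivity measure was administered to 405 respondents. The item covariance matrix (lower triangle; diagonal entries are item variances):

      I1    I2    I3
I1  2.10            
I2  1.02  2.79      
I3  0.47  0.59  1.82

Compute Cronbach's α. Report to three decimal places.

ΣVar(i) = 2.10 + 2.79 + 1.82 = 6.71
Sum of the distinct covariances = 2.08
σ²_T = 6.71 + 2 × 2.08 = 10.87
α = (k/(k−1))·(1 − ΣVar(i)/σ²_T) = (3/2)·(1 − 6.71/10.87) = 0.574

α = 0.574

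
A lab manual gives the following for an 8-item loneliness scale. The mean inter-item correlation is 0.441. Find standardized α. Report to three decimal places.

α = 0.863

Standardized α = k·r̄ / (1 + (k−1)·r̄) = 8 × 0.441 / (1 + 7 × 0.441)
  = 3.5280 / 4.0870 = 0.863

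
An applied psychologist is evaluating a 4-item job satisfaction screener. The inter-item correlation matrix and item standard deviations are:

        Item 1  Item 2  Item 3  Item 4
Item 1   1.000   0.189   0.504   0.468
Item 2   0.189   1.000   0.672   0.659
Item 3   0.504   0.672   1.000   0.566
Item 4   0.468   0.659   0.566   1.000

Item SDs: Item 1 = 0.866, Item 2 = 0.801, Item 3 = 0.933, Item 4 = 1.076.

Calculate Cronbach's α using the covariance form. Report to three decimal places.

Cronbach's α = 0.806

Σσ²ᵢ = 0.866² + 0.801² + 0.933² + 1.076² = 3.4198
Covariances σ_ij = r_ij · s_i · s_j:
  σ(Item 1,Item 2) = 0.189 × 0.866 × 0.801 = 0.1311
  σ(Item 1,Item 3) = 0.504 × 0.866 × 0.933 = 0.4072
  σ(Item 1,Item 4) = 0.468 × 0.866 × 1.076 = 0.4361
  σ(Item 2,Item 3) = 0.672 × 0.801 × 0.933 = 0.5022
  σ(Item 2,Item 4) = 0.659 × 0.801 × 1.076 = 0.5680
  σ(Item 3,Item 4) = 0.566 × 0.933 × 1.076 = 0.5682
σ²_T = Σσ²ᵢ + 2·Σσ_ij = 3.4198 + 2 × 2.6128 = 8.6454
α = (4/3)·(1 − 3.4198/8.6454) = 0.806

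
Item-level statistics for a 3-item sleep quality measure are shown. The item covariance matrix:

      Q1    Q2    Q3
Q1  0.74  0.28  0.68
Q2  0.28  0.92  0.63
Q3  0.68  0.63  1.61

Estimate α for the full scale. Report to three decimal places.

Σσᵢ² = 0.74 + 0.92 + 1.61 = 3.27
Sum of off-diagonal covariances = 1.59
total variance = 3.27 + 2 × 1.59 = 6.45
α = (k/(k−1))·(1 − Σσᵢ²/total variance) = (3/2)·(1 − 3.27/6.45) = 0.740

α = 0.740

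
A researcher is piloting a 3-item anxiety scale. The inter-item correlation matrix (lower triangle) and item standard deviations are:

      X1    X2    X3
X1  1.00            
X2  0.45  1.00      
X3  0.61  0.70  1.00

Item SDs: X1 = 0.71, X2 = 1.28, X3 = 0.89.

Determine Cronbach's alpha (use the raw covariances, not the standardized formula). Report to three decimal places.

Cronbach's alpha = 0.781

Σσ²ᵢ = 0.71² + 1.28² + 0.89² = 2.9346
Covariances σ_ij = r_ij · s_i · s_j:
  σ(X1,X2) = 0.45 × 0.71 × 1.28 = 0.4090
  σ(X1,X3) = 0.61 × 0.71 × 0.89 = 0.3855
  σ(X2,X3) = 0.70 × 1.28 × 0.89 = 0.7974
σ²_T = Σσ²ᵢ + 2·Σσ_ij = 2.9346 + 2 × 1.5919 = 6.1184
α = (3/2)·(1 − 2.9346/6.1184) = 0.781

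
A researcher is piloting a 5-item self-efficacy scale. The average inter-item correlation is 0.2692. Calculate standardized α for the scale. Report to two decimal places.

α = 0.65

Standardized α = k·r̄ / (1 + (k−1)·r̄) = 5 × 0.2692 / (1 + 4 × 0.2692)
  = 1.3460 / 2.0768 = 0.65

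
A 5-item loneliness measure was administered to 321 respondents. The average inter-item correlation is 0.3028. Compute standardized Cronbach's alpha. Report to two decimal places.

Standardized α = k·r̄ / (1 + (k−1)·r̄) = 5 × 0.3028 / (1 + 4 × 0.3028)
  = 1.5140 / 2.2112 = 0.68

standardized Cronbach's alpha = 0.68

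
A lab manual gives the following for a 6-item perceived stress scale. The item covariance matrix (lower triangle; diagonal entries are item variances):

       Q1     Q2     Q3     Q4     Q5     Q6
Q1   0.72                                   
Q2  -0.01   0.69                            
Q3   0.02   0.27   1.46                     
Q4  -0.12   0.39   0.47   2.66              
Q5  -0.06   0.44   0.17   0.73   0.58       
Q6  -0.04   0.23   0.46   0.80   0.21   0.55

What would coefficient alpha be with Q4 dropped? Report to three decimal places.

Remaining items: Q1, Q2, Q3, Q5, Q6 (k = 5).
Σσᵢ² = 0.72 + 0.69 + 1.46 + 0.58 + 0.55 = 4.00
total variance = 4.00 + 2 × 1.69 = 7.38
α (item deleted) = (5/4)·(1 − 4.00/7.38) = 0.572

α = 0.572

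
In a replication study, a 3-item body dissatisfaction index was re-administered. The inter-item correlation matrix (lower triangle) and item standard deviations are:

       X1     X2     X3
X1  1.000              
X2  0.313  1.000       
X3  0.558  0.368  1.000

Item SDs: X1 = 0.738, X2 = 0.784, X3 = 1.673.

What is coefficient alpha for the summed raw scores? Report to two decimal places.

coefficient alpha = 0.61

Σσ²ᵢ = 0.738² + 0.784² + 1.673² = 3.9582
Covariances σ_ij = r_ij · s_i · s_j:
  σ(X1,X2) = 0.313 × 0.738 × 0.784 = 0.1811
  σ(X1,X3) = 0.558 × 0.738 × 1.673 = 0.6889
  σ(X2,X3) = 0.368 × 0.784 × 1.673 = 0.4827
σ²_T = Σσ²ᵢ + 2·Σσ_ij = 3.9582 + 2 × 1.3527 = 6.6636
α = (3/2)·(1 − 3.9582/6.6636) = 0.61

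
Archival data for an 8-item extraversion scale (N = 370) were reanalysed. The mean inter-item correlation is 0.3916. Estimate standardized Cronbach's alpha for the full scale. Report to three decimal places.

Standardized α = k·r̄ / (1 + (k−1)·r̄) = 8 × 0.3916 / (1 + 7 × 0.3916)
  = 3.1328 / 3.7412 = 0.837

standardized Cronbach's alpha = 0.837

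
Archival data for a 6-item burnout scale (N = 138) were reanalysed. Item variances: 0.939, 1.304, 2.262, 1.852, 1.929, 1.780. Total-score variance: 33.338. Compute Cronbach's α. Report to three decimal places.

α = 0.838

sum of item variances = 0.939 + 1.304 + 2.262 + 1.852 + 1.929 + 1.780 = 10.066
α = (k/(k−1))·(1 − sum of item variances/σ²_total) = (6/5)·(1 − 10.066/33.338) = 0.838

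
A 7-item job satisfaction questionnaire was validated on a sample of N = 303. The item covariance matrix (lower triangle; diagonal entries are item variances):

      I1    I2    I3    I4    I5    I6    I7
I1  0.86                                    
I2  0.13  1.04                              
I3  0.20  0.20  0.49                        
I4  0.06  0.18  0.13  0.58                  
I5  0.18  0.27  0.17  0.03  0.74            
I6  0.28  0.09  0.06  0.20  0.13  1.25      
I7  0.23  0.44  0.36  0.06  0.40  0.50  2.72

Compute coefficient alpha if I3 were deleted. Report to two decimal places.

Remaining items: I1, I2, I4, I5, I6, I7 (k = 6).
Σσᵢ² = 0.86 + 1.04 + 0.58 + 0.74 + 1.25 + 2.72 = 7.19
σ²_total = 7.19 + 2 × 3.18 = 13.55
α (item deleted) = (6/5)·(1 − 7.19/13.55) = 0.56

α = 0.56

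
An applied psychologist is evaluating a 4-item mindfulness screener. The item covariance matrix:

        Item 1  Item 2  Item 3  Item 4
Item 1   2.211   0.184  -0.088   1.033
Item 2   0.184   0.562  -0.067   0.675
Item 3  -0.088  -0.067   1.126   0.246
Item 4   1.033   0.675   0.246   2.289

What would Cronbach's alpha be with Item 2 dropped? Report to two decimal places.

α = 0.45

Remaining items: Item 1, Item 3, Item 4 (k = 3).
sum of item variances = 2.211 + 1.126 + 2.289 = 5.626
σ²_T = 5.626 + 2 × 1.191 = 8.008
α (item deleted) = (3/2)·(1 − 5.626/8.008) = 0.45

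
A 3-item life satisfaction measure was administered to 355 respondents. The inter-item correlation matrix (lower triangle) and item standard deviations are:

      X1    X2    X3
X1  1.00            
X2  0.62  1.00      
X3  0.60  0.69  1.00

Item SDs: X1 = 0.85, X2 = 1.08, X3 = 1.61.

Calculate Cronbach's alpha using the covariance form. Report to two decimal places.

α = 0.80

Σσ²ᵢ = 0.85² + 1.08² + 1.61² = 4.4810
Covariances σ_ij = r_ij · s_i · s_j:
  σ(X1,X2) = 0.62 × 0.85 × 1.08 = 0.5692
  σ(X1,X3) = 0.60 × 0.85 × 1.61 = 0.8211
  σ(X2,X3) = 0.69 × 1.08 × 1.61 = 1.1998
σ²_T = Σσ²ᵢ + 2·Σσ_ij = 4.4810 + 2 × 2.5901 = 9.6612
α = (3/2)·(1 − 4.4810/9.6612) = 0.80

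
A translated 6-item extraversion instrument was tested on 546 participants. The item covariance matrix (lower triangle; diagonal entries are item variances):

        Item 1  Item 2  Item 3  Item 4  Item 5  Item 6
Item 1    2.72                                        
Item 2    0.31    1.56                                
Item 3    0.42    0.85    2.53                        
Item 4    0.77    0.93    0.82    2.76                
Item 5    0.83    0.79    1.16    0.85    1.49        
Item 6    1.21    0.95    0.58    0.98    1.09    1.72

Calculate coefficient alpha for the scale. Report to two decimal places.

coefficient alpha = 0.79

sum of item variances = 2.72 + 1.56 + 2.53 + 2.76 + 1.49 + 1.72 = 12.78
Sum of off-diagonal covariances = 12.54
total variance = 12.78 + 2 × 12.54 = 37.86
α = (k/(k−1))·(1 − sum of item variances/total variance) = (6/5)·(1 − 12.78/37.86) = 0.79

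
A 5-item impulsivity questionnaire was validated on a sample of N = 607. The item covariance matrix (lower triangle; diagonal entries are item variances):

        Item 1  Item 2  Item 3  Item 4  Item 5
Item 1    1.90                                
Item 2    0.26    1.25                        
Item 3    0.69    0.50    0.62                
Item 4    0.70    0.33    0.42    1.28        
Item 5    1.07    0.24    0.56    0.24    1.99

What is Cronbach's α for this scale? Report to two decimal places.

α = 0.73

ΣVar(i) = 1.90 + 1.25 + 0.62 + 1.28 + 1.99 = 7.04
Sum of the distinct covariances = 5.01
Var(T) = 7.04 + 2 × 5.01 = 17.06
α = (k/(k−1))·(1 − ΣVar(i)/Var(T)) = (5/4)·(1 − 7.04/17.06) = 0.73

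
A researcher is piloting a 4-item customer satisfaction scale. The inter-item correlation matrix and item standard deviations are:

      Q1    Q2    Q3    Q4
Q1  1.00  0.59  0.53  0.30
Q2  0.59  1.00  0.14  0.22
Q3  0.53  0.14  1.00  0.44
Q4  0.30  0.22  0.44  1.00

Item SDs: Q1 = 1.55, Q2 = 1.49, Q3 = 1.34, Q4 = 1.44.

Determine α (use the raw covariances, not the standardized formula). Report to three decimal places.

α = 0.703

Σσ²ᵢ = 1.55² + 1.49² + 1.34² + 1.44² = 8.4918
Covariances σ_ij = r_ij · s_i · s_j:
  σ(Q1,Q2) = 0.59 × 1.55 × 1.49 = 1.3626
  σ(Q1,Q3) = 0.53 × 1.55 × 1.34 = 1.1008
  σ(Q1,Q4) = 0.30 × 1.55 × 1.44 = 0.6696
  σ(Q2,Q3) = 0.14 × 1.49 × 1.34 = 0.2795
  σ(Q2,Q4) = 0.22 × 1.49 × 1.44 = 0.4720
  σ(Q3,Q4) = 0.44 × 1.34 × 1.44 = 0.8490
σ²_T = Σσ²ᵢ + 2·Σσ_ij = 8.4918 + 2 × 4.7335 = 17.9588
α = (4/3)·(1 − 8.4918/17.9588) = 0.703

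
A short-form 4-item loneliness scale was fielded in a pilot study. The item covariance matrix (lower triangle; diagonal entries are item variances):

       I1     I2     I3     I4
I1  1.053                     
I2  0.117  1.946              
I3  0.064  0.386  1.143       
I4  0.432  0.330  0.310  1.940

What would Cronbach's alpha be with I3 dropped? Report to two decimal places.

Remaining items: I1, I2, I4 (k = 3).
Σσ²ᵢ = 1.053 + 1.946 + 1.940 = 4.939
σ²_total = 4.939 + 2 × 0.879 = 6.697
α (item deleted) = (3/2)·(1 − 4.939/6.697) = 0.39

Cronbach's alpha = 0.39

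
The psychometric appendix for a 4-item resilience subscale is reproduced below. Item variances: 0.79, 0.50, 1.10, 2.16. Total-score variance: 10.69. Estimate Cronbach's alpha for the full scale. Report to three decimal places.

Cronbach's alpha = 0.766

sum of item variances = 0.79 + 0.50 + 1.10 + 2.16 = 4.55
α = (k/(k−1))·(1 − sum of item variances/total variance) = (4/3)·(1 − 4.55/10.69) = 0.766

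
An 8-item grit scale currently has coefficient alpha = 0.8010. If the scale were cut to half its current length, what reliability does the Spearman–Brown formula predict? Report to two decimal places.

Length factor m = 1/2
α' = m·α / (1 − (1−m)·α)
   = 1/2 × 0.8010 / (1 − (1 − 1/2) × 0.8010)
   = 0.4005 / 0.5995 = 0.67

predicted reliability = 0.67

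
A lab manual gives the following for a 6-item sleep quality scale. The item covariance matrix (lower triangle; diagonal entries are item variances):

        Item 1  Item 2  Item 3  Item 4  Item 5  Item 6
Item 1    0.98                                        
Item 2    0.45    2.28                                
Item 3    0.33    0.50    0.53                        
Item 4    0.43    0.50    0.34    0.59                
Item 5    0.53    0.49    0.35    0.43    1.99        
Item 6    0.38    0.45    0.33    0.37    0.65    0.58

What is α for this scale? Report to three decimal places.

ΣVar(i) = 0.98 + 2.28 + 0.53 + 0.59 + 1.99 + 0.58 = 6.95
Sum of the distinct covariances = 6.53
σ²_T = 6.95 + 2 × 6.53 = 20.01
α = (k/(k−1))·(1 − ΣVar(i)/σ²_T) = (6/5)·(1 − 6.95/20.01) = 0.783

α = 0.783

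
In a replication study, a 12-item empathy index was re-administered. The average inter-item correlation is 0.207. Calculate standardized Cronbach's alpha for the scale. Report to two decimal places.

Standardized α = k·r̄ / (1 + (k−1)·r̄) = 12 × 0.207 / (1 + 11 × 0.207)
  = 2.4840 / 3.2770 = 0.76

standardized Cronbach's alpha = 0.76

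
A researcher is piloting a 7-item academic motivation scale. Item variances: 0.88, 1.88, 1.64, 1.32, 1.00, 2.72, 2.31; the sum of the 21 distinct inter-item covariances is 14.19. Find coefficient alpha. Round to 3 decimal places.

coefficient alpha = 0.825

sum of item variances = 0.88 + 1.88 + 1.64 + 1.32 + 1.00 + 2.72 + 2.31 = 11.75
Sum of distinct covariances = 14.19
σ²_T = sum of item variances + 2·Σcov = 11.75 + 2 × 14.19 = 40.13
α = (7/6)·(1 − 11.75/40.13) = 0.825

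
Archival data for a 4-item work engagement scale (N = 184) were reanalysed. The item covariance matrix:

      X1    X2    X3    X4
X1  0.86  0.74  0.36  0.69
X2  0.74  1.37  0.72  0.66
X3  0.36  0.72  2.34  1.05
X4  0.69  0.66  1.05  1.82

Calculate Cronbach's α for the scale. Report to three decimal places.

Σσ²ᵢ = 0.86 + 1.37 + 2.34 + 1.82 = 6.39
Sum of the distinct covariances = 4.22
σ²_total = 6.39 + 2 × 4.22 = 14.83
α = (k/(k−1))·(1 − Σσ²ᵢ/σ²_total) = (4/3)·(1 − 6.39/14.83) = 0.759

Cronbach's α = 0.759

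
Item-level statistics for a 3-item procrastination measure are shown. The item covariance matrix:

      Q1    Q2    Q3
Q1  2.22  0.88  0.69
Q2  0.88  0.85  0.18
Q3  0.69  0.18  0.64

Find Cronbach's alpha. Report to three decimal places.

sum of item variances = 2.22 + 0.85 + 0.64 = 3.71
Σ_{i<j} σ_ij = 1.75
σ²_T = 3.71 + 2 × 1.75 = 7.21
α = (k/(k−1))·(1 − sum of item variances/σ²_T) = (3/2)·(1 − 3.71/7.21) = 0.728

Cronbach's alpha = 0.728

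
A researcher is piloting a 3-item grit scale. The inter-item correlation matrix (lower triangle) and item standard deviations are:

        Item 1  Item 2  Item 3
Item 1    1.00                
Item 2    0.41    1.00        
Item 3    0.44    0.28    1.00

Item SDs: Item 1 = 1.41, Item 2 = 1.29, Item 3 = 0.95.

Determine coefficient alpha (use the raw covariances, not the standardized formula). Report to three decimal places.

coefficient alpha = 0.636

Σσ²ᵢ = 1.41² + 1.29² + 0.95² = 4.5547
Covariances σ_ij = r_ij · s_i · s_j:
  σ(Item 1,Item 2) = 0.41 × 1.41 × 1.29 = 0.7457
  σ(Item 1,Item 3) = 0.44 × 1.41 × 0.95 = 0.5894
  σ(Item 2,Item 3) = 0.28 × 1.29 × 0.95 = 0.3431
σ²_T = Σσ²ᵢ + 2·Σσ_ij = 4.5547 + 2 × 1.6782 = 7.9111
α = (3/2)·(1 − 4.5547/7.9111) = 0.636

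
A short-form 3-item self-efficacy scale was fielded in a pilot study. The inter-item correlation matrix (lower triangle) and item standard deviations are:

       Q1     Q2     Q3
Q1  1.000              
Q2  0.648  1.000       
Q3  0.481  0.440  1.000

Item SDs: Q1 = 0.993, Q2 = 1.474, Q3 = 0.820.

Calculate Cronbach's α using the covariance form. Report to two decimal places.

Cronbach's α = 0.74

Σσ²ᵢ = 0.993² + 1.474² + 0.820² = 3.8311
Covariances σ_ij = r_ij · s_i · s_j:
  σ(Q1,Q2) = 0.648 × 0.993 × 1.474 = 0.9485
  σ(Q1,Q3) = 0.481 × 0.993 × 0.820 = 0.3917
  σ(Q2,Q3) = 0.440 × 1.474 × 0.820 = 0.5318
σ²_T = Σσ²ᵢ + 2·Σσ_ij = 3.8311 + 2 × 1.8720 = 7.5751
α = (3/2)·(1 − 3.8311/7.5751) = 0.74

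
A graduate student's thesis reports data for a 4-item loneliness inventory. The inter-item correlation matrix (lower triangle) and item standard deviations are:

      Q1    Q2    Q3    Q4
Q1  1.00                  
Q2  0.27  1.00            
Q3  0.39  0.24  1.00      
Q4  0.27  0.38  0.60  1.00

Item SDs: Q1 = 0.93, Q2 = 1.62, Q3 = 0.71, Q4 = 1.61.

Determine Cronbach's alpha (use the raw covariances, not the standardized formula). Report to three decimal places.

Σσ²ᵢ = 0.93² + 1.62² + 0.71² + 1.61² = 6.5855
Covariances σ_ij = r_ij · s_i · s_j:
  σ(Q1,Q2) = 0.27 × 0.93 × 1.62 = 0.4068
  σ(Q1,Q3) = 0.39 × 0.93 × 0.71 = 0.2575
  σ(Q1,Q4) = 0.27 × 0.93 × 1.61 = 0.4043
  σ(Q2,Q3) = 0.24 × 1.62 × 0.71 = 0.2760
  σ(Q2,Q4) = 0.38 × 1.62 × 1.61 = 0.9911
  σ(Q3,Q4) = 0.60 × 0.71 × 1.61 = 0.6859
σ²_T = Σσ²ᵢ + 2·Σσ_ij = 6.5855 + 2 × 3.0216 = 12.6287
α = (4/3)·(1 − 6.5855/12.6287) = 0.638

α = 0.638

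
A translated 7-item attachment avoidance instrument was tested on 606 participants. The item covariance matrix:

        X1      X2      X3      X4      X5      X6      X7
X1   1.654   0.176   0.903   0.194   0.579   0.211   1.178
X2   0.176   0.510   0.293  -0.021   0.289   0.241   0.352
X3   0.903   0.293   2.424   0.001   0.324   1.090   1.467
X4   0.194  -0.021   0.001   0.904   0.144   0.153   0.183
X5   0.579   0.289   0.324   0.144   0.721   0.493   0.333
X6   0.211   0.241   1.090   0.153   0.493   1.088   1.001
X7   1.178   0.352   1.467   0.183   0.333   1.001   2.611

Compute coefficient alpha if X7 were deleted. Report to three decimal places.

α = 0.698

Remaining items: X1, X2, X3, X4, X5, X6 (k = 6).
ΣVar(i) = 1.654 + 0.510 + 2.424 + 0.904 + 0.721 + 1.088 = 7.301
σ²_T = 7.301 + 2 × 5.070 = 17.441
α (item deleted) = (6/5)·(1 − 7.301/17.441) = 0.698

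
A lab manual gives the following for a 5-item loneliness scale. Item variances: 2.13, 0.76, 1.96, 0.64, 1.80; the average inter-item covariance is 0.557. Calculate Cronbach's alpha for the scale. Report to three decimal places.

Σσ²ᵢ = 2.13 + 0.76 + 1.96 + 0.64 + 1.80 = 7.29
Sum of the 10 distinct covariances = 10 × 0.557 = 5.570
total variance = Σσ²ᵢ + 2·Σcov = 7.29 + 2 × 5.570 = 18.430
α = (5/4)·(1 − 7.29/18.430) = 0.756

Cronbach's alpha = 0.756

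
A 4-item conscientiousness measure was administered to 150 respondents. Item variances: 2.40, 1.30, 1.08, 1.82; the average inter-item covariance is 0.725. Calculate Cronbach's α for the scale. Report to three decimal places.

Σσᵢ² = 2.40 + 1.30 + 1.08 + 1.82 = 6.60
Sum of the 6 distinct covariances = 6 × 0.725 = 4.350
total variance = Σσᵢ² + 2·Σcov = 6.60 + 2 × 4.350 = 15.300
α = (4/3)·(1 − 6.60/15.300) = 0.758

Cronbach's α = 0.758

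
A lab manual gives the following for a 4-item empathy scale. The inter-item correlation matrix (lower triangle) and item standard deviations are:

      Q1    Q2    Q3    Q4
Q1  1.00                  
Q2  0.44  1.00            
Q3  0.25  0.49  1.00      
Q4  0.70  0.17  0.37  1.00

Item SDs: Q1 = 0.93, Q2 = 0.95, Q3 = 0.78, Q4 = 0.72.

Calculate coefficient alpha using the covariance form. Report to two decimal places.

Σσ²ᵢ = 0.93² + 0.95² + 0.78² + 0.72² = 2.8942
Covariances σ_ij = r_ij · s_i · s_j:
  σ(Q1,Q2) = 0.44 × 0.93 × 0.95 = 0.3887
  σ(Q1,Q3) = 0.25 × 0.93 × 0.78 = 0.1814
  σ(Q1,Q4) = 0.70 × 0.93 × 0.72 = 0.4687
  σ(Q2,Q3) = 0.49 × 0.95 × 0.78 = 0.3631
  σ(Q2,Q4) = 0.17 × 0.95 × 0.72 = 0.1163
  σ(Q3,Q4) = 0.37 × 0.78 × 0.72 = 0.2078
σ²_T = Σσ²ᵢ + 2·Σσ_ij = 2.8942 + 2 × 1.7260 = 6.3462
α = (4/3)·(1 − 2.8942/6.3462) = 0.73

coefficient alpha = 0.73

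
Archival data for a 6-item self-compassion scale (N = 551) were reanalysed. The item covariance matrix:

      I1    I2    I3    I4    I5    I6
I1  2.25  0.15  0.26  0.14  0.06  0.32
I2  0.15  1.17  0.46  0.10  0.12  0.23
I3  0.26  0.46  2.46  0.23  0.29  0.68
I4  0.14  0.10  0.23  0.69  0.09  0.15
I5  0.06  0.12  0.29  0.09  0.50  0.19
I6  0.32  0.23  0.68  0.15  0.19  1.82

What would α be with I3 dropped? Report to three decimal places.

Remaining items: I1, I2, I4, I5, I6 (k = 5).
Σσ²ᵢ = 2.25 + 1.17 + 0.69 + 0.50 + 1.82 = 6.43
σ²_total = 6.43 + 2 × 1.55 = 9.53
α (item deleted) = (5/4)·(1 − 6.43/9.53) = 0.407

α = 0.407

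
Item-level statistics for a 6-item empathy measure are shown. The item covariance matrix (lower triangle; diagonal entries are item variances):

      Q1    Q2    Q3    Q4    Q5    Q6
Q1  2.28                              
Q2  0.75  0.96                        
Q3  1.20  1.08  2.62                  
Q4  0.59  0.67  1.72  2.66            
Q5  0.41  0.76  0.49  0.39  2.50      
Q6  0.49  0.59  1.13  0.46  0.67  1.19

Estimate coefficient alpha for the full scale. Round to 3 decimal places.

Σσᵢ² = 2.28 + 0.96 + 2.62 + 2.66 + 2.50 + 1.19 = 12.21
Sum of off-diagonal covariances = 11.40
total variance = 12.21 + 2 × 11.40 = 35.01
α = (k/(k−1))·(1 − Σσᵢ²/total variance) = (6/5)·(1 − 12.21/35.01) = 0.781

coefficient alpha = 0.781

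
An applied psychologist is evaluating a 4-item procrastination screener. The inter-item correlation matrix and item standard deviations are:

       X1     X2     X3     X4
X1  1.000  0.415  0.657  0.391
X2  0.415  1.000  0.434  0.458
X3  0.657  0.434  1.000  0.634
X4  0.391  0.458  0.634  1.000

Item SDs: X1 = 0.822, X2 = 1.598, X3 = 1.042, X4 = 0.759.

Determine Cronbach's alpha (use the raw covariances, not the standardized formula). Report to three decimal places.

α = 0.749

Σσ²ᵢ = 0.822² + 1.598² + 1.042² + 0.759² = 4.8911
Covariances σ_ij = r_ij · s_i · s_j:
  σ(X1,X2) = 0.415 × 0.822 × 1.598 = 0.5451
  σ(X1,X3) = 0.657 × 0.822 × 1.042 = 0.5627
  σ(X1,X4) = 0.391 × 0.822 × 0.759 = 0.2439
  σ(X2,X3) = 0.434 × 1.598 × 1.042 = 0.7227
  σ(X2,X4) = 0.458 × 1.598 × 0.759 = 0.5555
  σ(X3,X4) = 0.634 × 1.042 × 0.759 = 0.5014
σ²_T = Σσ²ᵢ + 2·Σσ_ij = 4.8911 + 2 × 3.1313 = 11.1537
α = (4/3)·(1 − 4.8911/11.1537) = 0.749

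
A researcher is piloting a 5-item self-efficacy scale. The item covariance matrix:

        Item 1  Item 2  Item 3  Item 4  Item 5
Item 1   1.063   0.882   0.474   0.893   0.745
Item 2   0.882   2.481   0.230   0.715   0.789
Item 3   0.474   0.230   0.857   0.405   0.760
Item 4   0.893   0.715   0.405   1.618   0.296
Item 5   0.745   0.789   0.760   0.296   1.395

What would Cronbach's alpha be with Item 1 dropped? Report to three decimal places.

Remaining items: Item 2, Item 3, Item 4, Item 5 (k = 4).
Σσ²ᵢ = 2.481 + 0.857 + 1.618 + 1.395 = 6.351
σ²_total = 6.351 + 2 × 3.195 = 12.741
α (item deleted) = (4/3)·(1 − 6.351/12.741) = 0.669

Cronbach's alpha = 0.669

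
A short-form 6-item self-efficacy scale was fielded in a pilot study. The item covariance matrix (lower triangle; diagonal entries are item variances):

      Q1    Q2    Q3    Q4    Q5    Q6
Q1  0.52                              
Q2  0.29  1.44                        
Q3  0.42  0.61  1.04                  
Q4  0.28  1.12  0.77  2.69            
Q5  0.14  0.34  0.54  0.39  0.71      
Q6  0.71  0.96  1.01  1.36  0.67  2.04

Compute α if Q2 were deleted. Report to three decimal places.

Remaining items: Q1, Q3, Q4, Q5, Q6 (k = 5).
Σσ²ᵢ = 0.52 + 1.04 + 2.69 + 0.71 + 2.04 = 7.00
Var(T) = 7.00 + 2 × 6.29 = 19.58
α (item deleted) = (5/4)·(1 − 7.00/19.58) = 0.803

α = 0.803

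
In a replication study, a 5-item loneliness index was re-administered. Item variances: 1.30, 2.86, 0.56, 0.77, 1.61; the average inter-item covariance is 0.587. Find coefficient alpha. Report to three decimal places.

Σσᵢ² = 1.30 + 2.86 + 0.56 + 0.77 + 1.61 = 7.10
Sum of the 10 distinct covariances = 10 × 0.587 = 5.870
σ²_total = Σσᵢ² + 2·Σcov = 7.10 + 2 × 5.870 = 18.840
α = (5/4)·(1 − 7.10/18.840) = 0.779

coefficient alpha = 0.779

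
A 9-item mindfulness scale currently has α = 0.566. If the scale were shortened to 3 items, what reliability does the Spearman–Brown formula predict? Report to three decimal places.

predicted reliability = 0.303

Length factor m = 3/9 = 0.3333
α' = m·α / (1 − (1−m)·α)
   = 3/9 × 0.566 / (1 − (1 − 3/9) × 0.566)
   = 0.1887 / 0.6227 = 0.303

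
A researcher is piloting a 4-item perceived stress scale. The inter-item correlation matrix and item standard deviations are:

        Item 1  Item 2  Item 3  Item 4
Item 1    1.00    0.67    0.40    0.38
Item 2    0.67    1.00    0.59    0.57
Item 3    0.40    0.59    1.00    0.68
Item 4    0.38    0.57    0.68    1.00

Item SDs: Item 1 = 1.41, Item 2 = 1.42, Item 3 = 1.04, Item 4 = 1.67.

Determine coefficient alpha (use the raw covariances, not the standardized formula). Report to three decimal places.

coefficient alpha = 0.817

Σσ²ᵢ = 1.41² + 1.42² + 1.04² + 1.67² = 7.8750
Covariances σ_ij = r_ij · s_i · s_j:
  σ(Item 1,Item 2) = 0.67 × 1.41 × 1.42 = 1.3415
  σ(Item 1,Item 3) = 0.40 × 1.41 × 1.04 = 0.5866
  σ(Item 1,Item 4) = 0.38 × 1.41 × 1.67 = 0.8948
  σ(Item 2,Item 3) = 0.59 × 1.42 × 1.04 = 0.8713
  σ(Item 2,Item 4) = 0.57 × 1.42 × 1.67 = 1.3517
  σ(Item 3,Item 4) = 0.68 × 1.04 × 1.67 = 1.1810
σ²_T = Σσ²ᵢ + 2·Σσ_ij = 7.8750 + 2 × 6.2269 = 20.3288
α = (4/3)·(1 − 7.8750/20.3288) = 0.817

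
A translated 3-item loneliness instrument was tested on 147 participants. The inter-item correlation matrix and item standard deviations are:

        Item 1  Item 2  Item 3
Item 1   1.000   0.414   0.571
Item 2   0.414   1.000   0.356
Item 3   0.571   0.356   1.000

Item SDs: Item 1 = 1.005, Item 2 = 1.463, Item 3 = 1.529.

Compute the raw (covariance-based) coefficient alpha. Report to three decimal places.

α = 0.681

Σσ²ᵢ = 1.005² + 1.463² + 1.529² = 5.4882
Covariances σ_ij = r_ij · s_i · s_j:
  σ(Item 1,Item 2) = 0.414 × 1.005 × 1.463 = 0.6087
  σ(Item 1,Item 3) = 0.571 × 1.005 × 1.529 = 0.8774
  σ(Item 2,Item 3) = 0.356 × 1.463 × 1.529 = 0.7963
σ²_T = Σσ²ᵢ + 2·Σσ_ij = 5.4882 + 2 × 2.2824 = 10.0530
α = (3/2)·(1 − 5.4882/10.0530) = 0.681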